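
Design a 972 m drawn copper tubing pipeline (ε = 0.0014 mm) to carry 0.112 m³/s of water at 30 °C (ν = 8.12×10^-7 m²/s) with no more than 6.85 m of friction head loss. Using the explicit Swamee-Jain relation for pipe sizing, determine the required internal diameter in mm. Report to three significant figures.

Swamee-Jain (Type III): D = 0.66·[ε^1.25·(LQ²/(gh_f))^4.75 + ν·Q^9.4·(L/(gh_f))^5.2]^0.04
LQ²/(gh_f) = 0.1814; L/(gh_f) = 14.46
Term 1 = ε^1.25·(…)^4.75 = 1.45×10^-11; Term 2 = ν·Q^9.4·(…)^5.2 = 1.01×10^-9
D = 0.66·(1.45×10^-11 + 1.01×10^-9)^0.04 = 0.2884 m = 288 mm
Check: V = 1.71 m/s, Re = 6.09×10^5, f = 0.01273, h_f = 6.43 m ≈ 6.85 m ✓

D ≈ 288 mm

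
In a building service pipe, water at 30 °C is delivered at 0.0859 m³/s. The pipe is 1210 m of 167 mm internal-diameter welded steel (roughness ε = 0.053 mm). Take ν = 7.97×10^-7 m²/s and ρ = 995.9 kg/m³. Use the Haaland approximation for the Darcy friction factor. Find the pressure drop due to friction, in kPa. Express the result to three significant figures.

Δp ≈ 881 kPa

V = 4Q/(πD²) = 4·0.0859/(π·0.167²) = 3.922 m/s
Re = VD/ν = 3.922·0.167/7.97×10^-7 = 8.22×10^5 → turbulent
ε/D = 0.053/167 = 3.17×10^-4
Haaland: f = 0.01588
h_f = f(L/D)V²/(2g) = 0.01588·(1210/0.167)·3.922²/(2·9.81) = 90.19 m
Δp = ρg·h_f = 995.9·9.81·90.19 = 881.1 kPa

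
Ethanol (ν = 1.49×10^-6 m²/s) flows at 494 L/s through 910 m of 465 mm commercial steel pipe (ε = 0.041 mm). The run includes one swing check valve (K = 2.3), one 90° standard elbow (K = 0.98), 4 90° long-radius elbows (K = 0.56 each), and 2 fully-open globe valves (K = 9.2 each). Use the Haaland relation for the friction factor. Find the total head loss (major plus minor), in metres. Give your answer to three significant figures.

H_L ≈ 21.5 m

V = 4Q/(πD²) = 2.909 m/s; V²/2g = 0.4313 m
Re = 9.08×10^5, ε/D = 8.82×10^-5 → f = 0.01326 (Haaland)
Major: h_f = f(L/D)·V²/2g = 0.01326·1957·0.4313 = 11.19 m
Minor: ΣK = 23.9; h_m = ΣK·V²/2g = 10.32 m
Total H_L = 11.19 + 10.32 = 21.51 m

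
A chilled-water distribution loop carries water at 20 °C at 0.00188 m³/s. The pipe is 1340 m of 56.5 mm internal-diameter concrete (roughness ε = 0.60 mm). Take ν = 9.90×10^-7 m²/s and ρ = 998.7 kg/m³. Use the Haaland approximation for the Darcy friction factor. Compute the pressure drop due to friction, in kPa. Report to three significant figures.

Δp ≈ 266 kPa

V = 4Q/(πD²) = 4·0.00188/(π·0.0565²) = 0.7498 m/s
Re = VD/ν = 0.7498·0.0565/9.90×10^-7 = 4.28×10^4 → turbulent
ε/D = 0.60/56.5 = 0.0106
Haaland: f = 0.04001
h_f = f(L/D)V²/(2g) = 0.04001·(1340/0.0565)·0.7498²/(2·9.81) = 27.19 m
Δp = ρg·h_f = 998.7·9.81·27.19 = 266.4 kPa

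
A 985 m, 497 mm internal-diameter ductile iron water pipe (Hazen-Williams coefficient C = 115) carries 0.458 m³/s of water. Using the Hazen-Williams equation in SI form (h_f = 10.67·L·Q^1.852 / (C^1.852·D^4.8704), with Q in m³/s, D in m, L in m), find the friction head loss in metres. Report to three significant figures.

h_f ≈ 11.4 m

h_f = 10.67·985·0.458^1.852 / (115^1.852·0.497^4.8704) = 11.38 m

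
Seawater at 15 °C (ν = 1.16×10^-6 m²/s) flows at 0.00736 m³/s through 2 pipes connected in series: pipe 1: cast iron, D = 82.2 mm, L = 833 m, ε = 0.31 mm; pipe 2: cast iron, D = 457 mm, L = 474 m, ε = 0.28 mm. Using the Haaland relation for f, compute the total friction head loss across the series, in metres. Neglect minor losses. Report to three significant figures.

Pipe 1: V = 1.387 m/s, Re = 9.83×10^4, ε/D = 0.00377, f = 0.02902, h_1 = f(L/D)V²/2g = 28.83 m
Pipe 2: V = 0.04487 m/s, Re = 1.77×10^4, ε/D = 6.13×10^-4, f = 0.02762, h_2 = f(L/D)V²/2g = 0.002939 m
Series → Q common, losses add: H = Σh = 28.83 m

H ≈ 28.8 m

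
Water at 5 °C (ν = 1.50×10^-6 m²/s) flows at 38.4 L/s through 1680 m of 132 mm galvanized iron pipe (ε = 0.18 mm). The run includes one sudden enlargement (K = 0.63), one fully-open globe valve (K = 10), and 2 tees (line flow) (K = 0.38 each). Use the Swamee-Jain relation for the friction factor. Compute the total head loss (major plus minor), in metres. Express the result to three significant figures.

H_L ≈ 119 m

V = 4Q/(πD²) = 2.806 m/s; V²/2g = 0.4013 m
Re = 2.47×10^5, ε/D = 0.00136 → f = 0.02231 (Swamee-Jain)
Major: h_f = f(L/D)·V²/2g = 0.02231·12727·0.4013 = 113.9 m
Minor: ΣK = 11.4; h_m = ΣK·V²/2g = 4.571 m
Total H_L = 113.9 + 4.571 = 118.5 m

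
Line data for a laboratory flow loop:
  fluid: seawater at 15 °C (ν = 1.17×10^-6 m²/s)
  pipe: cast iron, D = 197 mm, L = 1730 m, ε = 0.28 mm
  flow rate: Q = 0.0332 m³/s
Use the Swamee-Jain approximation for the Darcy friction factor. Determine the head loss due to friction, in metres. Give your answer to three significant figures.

V = 4Q/(πD²) = 4·0.0332/(π·0.197²) = 1.089 m/s
Re = VD/ν = 1.089·0.197/1.17×10^-6 = 1.83×10^5 → turbulent
ε/D = 0.28/197 = 0.00142
Swamee-Jain: f = 0.02281
h_f = f(L/D)V²/(2g) = 0.02281·(1730/0.197)·1.089²/(2·9.81) = 12.11 m

h_f ≈ 12.1 m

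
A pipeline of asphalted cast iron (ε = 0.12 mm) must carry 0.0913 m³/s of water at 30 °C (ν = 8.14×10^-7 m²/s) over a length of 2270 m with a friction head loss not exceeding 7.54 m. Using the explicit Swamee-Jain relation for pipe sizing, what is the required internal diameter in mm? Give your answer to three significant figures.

Swamee-Jain (Type III): D = 0.66·[ε^1.25·(LQ²/(gh_f))^4.75 + ν·Q^9.4·(L/(gh_f))^5.2]^0.04
LQ²/(gh_f) = 0.2558; L/(gh_f) = 30.69
Term 1 = ε^1.25·(…)^4.75 = 1.93×10^-8; Term 2 = ν·Q^9.4·(…)^5.2 = 7.44×10^-9
D = 0.66·(1.93×10^-8 + 7.44×10^-9)^0.04 = 0.3286 m = 329 mm
Check: V = 1.08 m/s, Re = 4.35×10^5, f = 0.01702, h_f = 6.95 m ≈ 7.54 m ✓

D ≈ 329 mm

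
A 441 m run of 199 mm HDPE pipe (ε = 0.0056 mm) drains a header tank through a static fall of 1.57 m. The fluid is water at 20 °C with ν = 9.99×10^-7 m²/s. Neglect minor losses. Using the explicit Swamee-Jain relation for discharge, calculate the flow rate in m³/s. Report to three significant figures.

Q ≈ 0.0289 m³/s

Swamee-Jain (Type II): Q = -0.965·√(gD⁵h_f/L)·ln[ε/(3.7D) + √(3.17ν²L/(gD³h_f))]
√(gD⁵h_f/L) = √(9.81·0.199⁵·1.57/441) = 0.003301
ε/(3.7D) = 7.61×10^-6; √(3.17ν²L/(gD³h_f)) = 1.07×10^-4
Q = -0.965·0.003301·ln(1.148×10^-4) = 0.02890 m³/s
Check: V = 0.929 m/s, Re = 1.85×10^5, f = 0.01601, h_f = 1.56 m ≈ 1.57 m ✓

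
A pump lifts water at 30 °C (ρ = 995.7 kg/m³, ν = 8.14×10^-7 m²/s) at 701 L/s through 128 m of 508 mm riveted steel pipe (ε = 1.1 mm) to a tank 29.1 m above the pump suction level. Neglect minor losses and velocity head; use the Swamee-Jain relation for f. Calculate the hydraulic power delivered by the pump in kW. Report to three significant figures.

P_hyd ≈ 225 kW

V = 4Q/(πD²) = 3.459 m/s; Re = 2.16×10^6; ε/D = 0.00217; f = 0.02405
h_f = f(L/D)V²/2g = 3.694 m
Total head H = z + h_f = 29.1 + 3.694 = 32.79 m
P_hyd = ρgQH = 995.7·9.81·0.701·32.79 = 224.6 kW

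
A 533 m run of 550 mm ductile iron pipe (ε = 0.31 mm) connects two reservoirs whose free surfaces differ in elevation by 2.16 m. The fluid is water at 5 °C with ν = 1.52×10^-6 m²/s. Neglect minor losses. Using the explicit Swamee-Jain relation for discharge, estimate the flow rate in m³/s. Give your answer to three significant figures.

Q ≈ 0.371 m³/s

Swamee-Jain (Type II): Q = -0.965·√(gD⁵h_f/L)·ln[ε/(3.7D) + √(3.17ν²L/(gD³h_f))]
√(gD⁵h_f/L) = √(9.81·0.550⁵·2.16/533) = 0.04473
ε/(3.7D) = 1.52×10^-4; √(3.17ν²L/(gD³h_f)) = 3.33×10^-5
Q = -0.965·0.04473·ln(1.856×10^-4) = 0.3709 m³/s
Check: V = 1.56 m/s, Re = 5.65×10^5, f = 0.01807, h_f = 2.17 m ≈ 2.16 m ✓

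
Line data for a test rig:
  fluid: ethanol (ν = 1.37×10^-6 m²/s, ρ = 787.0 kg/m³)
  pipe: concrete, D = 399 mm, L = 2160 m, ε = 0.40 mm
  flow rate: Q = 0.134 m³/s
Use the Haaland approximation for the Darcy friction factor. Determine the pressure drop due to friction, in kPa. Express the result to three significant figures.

V = 4Q/(πD²) = 4·0.134/(π·0.399²) = 1.072 m/s
Re = VD/ν = 1.072·0.399/1.37×10^-6 = 3.12×10^5 → turbulent
ε/D = 0.40/399 = 0.00100
Haaland: f = 0.02050
h_f = f(L/D)V²/(2g) = 0.02050·(2160/0.399)·1.072²/(2·9.81) = 6.498 m
Δp = ρg·h_f = 787.0·9.81·6.498 = 50.16 kPa

Δp ≈ 50.2 kPa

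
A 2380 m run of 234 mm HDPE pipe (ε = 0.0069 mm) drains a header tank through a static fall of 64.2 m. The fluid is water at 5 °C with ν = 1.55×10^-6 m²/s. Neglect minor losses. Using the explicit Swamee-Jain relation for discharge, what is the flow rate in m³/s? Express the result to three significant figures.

Swamee-Jain (Type II): Q = -0.965·√(gD⁵h_f/L)·ln[ε/(3.7D) + √(3.17ν²L/(gD³h_f))]
√(gD⁵h_f/L) = √(9.81·0.234⁵·64.2/2380) = 0.01363
ε/(3.7D) = 7.97×10^-6; √(3.17ν²L/(gD³h_f)) = 4.74×10^-5
Q = -0.965·0.01363·ln(5.536×10^-5) = 0.1289 m³/s
Check: V = 3.00 m/s, Re = 4.52×10^5, f = 0.01376, h_f = 64.1 m ≈ 64.2 m ✓

Q ≈ 0.129 m³/s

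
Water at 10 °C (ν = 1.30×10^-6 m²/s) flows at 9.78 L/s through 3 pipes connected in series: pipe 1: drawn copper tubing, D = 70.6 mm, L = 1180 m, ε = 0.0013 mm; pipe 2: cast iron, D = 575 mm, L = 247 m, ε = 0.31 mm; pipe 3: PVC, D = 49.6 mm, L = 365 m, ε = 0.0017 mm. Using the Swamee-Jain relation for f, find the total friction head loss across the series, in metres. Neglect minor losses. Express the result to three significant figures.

Pipe 1: V = 2.498 m/s, Re = 1.36×10^5, ε/D = 1.84×10^-5, f = 0.01691, h_1 = f(L/D)V²/2g = 89.91 m
Pipe 2: V = 0.03766 m/s, Re = 1.67×10^4, ε/D = 5.39×10^-4, f = 0.02823, h_2 = f(L/D)V²/2g = 8.766×10^-4 m
Pipe 3: V = 5.062 m/s, Re = 1.93×10^5, ε/D = 3.43×10^-5, f = 0.01594, h_3 = f(L/D)V²/2g = 153.2 m
Series → Q common, losses add: H = Σh = 243.1 m

H ≈ 243 m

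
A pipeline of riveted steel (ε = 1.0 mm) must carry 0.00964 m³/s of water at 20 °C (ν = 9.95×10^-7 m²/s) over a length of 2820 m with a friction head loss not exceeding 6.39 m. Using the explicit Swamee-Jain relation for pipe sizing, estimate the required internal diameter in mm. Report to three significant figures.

Swamee-Jain (Type III): D = 0.66·[ε^1.25·(LQ²/(gh_f))^4.75 + ν·Q^9.4·(L/(gh_f))^5.2]^0.04
LQ²/(gh_f) = 0.004181; L/(gh_f) = 44.99
Term 1 = ε^1.25·(…)^4.75 = 8.93×10^-16; Term 2 = ν·Q^9.4·(…)^5.2 = 4.41×10^-17
D = 0.66·(8.93×10^-16 + 4.41×10^-17)^0.04 = 0.1654 m = 165 mm
Check: V = 0.449 m/s, Re = 7.46×10^4, f = 0.03359, h_f = 5.88 m ≈ 6.39 m ✓

D ≈ 165 mm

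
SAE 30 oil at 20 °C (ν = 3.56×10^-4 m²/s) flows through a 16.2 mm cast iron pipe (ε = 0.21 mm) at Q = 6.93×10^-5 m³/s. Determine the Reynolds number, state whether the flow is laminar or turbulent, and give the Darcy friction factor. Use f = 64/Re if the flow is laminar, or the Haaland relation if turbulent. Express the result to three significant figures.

Re ≈ 15.3; laminar; f = 64/Re ≈ 4.18

V = 4Q/(πD²) = 0.3362 m/s
Re = VD/ν = 0.3362·0.0162/3.56×10^-4 = 15.3
Re < 2300 → laminar → f = 64/Re = 4.183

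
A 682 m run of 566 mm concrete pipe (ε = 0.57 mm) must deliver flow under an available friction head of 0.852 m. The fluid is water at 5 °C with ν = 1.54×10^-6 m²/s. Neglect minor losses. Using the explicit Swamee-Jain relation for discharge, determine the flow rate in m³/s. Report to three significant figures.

Q ≈ 0.206 m³/s

Swamee-Jain (Type II): Q = -0.965·√(gD⁵h_f/L)·ln[ε/(3.7D) + √(3.17ν²L/(gD³h_f))]
√(gD⁵h_f/L) = √(9.81·0.566⁵·0.852/682) = 0.02668
ε/(3.7D) = 2.72×10^-4; √(3.17ν²L/(gD³h_f)) = 5.82×10^-5
Q = -0.965·0.02668·ln(3.303×10^-4) = 0.2064 m³/s
Check: V = 0.820 m/s, Re = 3.01×10^5, f = 0.02077, h_f = 0.858 m ≈ 0.852 m ✓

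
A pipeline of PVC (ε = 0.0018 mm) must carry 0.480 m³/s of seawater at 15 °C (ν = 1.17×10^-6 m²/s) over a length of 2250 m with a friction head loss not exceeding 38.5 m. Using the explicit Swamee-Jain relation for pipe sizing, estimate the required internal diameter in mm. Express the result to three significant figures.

D ≈ 421 mm

Swamee-Jain (Type III): D = 0.66·[ε^1.25·(LQ²/(gh_f))^4.75 + ν·Q^9.4·(L/(gh_f))^5.2]^0.04
LQ²/(gh_f) = 1.373; L/(gh_f) = 5.957
Term 1 = ε^1.25·(…)^4.75 = 2.97×10^-7; Term 2 = ν·Q^9.4·(…)^5.2 = 1.27×10^-5
D = 0.66·(2.97×10^-7 + 1.27×10^-5)^0.04 = 0.4208 m = 421 mm
Check: V = 3.45 m/s, Re = 1.24×10^6, f = 0.01132, h_f = 36.8 m ≈ 38.5 m ✓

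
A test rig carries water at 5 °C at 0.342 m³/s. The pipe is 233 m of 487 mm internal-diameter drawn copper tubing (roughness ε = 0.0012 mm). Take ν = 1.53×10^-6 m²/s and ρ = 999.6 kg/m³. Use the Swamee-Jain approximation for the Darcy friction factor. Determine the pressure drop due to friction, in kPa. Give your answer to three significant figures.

V = 4Q/(πD²) = 4·0.342/(π·0.487²) = 1.836 m/s
Re = VD/ν = 1.836·0.487/1.53×10^-6 = 5.84×10^5 → turbulent
ε/D = 0.0012/487 = 2.46×10^-6
Swamee-Jain: f = 0.01278
h_f = f(L/D)V²/(2g) = 0.01278·(233/0.487)·1.836²/(2·9.81) = 1.050 m
Δp = ρg·h_f = 999.6·9.81·1.050 = 10.30 kPa

Δp ≈ 10.3 kPa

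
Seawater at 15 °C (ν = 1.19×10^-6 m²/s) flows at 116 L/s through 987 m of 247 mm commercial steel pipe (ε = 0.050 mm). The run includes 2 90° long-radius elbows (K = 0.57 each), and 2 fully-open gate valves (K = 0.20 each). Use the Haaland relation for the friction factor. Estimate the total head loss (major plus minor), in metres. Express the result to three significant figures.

H_L ≈ 18.7 m

V = 4Q/(πD²) = 2.421 m/s; V²/2g = 0.2987 m
Re = 5.02×10^5, ε/D = 2.02×10^-4 → f = 0.01531 (Haaland)
Major: h_f = f(L/D)·V²/2g = 0.01531·3996·0.2987 = 18.27 m
Minor: ΣK = 1.54; h_m = ΣK·V²/2g = 0.4600 m
Total H_L = 18.27 + 0.4600 = 18.73 m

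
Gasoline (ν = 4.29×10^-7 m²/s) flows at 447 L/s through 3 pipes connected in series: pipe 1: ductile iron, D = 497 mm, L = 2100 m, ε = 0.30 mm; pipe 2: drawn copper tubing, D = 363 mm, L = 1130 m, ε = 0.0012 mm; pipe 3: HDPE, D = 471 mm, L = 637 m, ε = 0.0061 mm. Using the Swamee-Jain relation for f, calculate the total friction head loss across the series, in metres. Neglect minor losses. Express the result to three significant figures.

Pipe 1: V = 2.304 m/s, Re = 2.67×10^6, ε/D = 6.04×10^-4, f = 0.01766, h_1 = f(L/D)V²/2g = 20.19 m
Pipe 2: V = 4.319 m/s, Re = 3.65×10^6, ε/D = 3.31×10^-6, f = 0.009626, h_2 = f(L/D)V²/2g = 28.49 m
Pipe 3: V = 2.566 m/s, Re = 2.82×10^6, ε/D = 1.30×10^-5, f = 0.01040, h_3 = f(L/D)V²/2g = 4.718 m
Series → Q common, losses add: H = Σh = 53.40 m

H ≈ 53.4 m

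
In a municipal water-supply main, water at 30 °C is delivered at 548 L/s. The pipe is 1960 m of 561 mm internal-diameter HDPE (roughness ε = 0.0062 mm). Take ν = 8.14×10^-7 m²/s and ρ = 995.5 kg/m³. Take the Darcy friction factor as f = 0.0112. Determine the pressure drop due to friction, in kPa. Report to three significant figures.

Δp ≈ 95.7 kPa

V = 4Q/(πD²) = 4·0.548/(π·0.561²) = 2.217 m/s
h_f = f(L/D)V²/(2g) = 0.01120·(1960/0.561)·2.217²/(2·9.81) = 9.803 m
Δp = ρg·h_f = 995.5·9.81·9.803 = 95.73 kPa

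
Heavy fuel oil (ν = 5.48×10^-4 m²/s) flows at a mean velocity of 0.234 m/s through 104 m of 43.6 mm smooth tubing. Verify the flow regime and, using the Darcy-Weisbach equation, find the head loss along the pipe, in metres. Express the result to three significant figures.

h_f ≈ 22.9 m

Re = VD/ν = 0.234·0.04360/5.48×10^-4 = 18.6 → laminar (Re < 2300)
f = 64/Re = 3.438
h_f = f(L/D)V²/(2g) = 3.438·(104/0.04360)·0.234²/(2·9.81) = 22.88 m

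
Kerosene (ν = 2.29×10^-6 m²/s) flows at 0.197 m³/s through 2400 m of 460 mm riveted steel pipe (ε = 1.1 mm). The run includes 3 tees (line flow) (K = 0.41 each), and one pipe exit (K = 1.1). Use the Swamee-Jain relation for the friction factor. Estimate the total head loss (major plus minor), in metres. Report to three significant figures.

H_L ≈ 9.66 m

V = 4Q/(πD²) = 1.185 m/s; V²/2g = 0.07162 m
Re = 2.38×10^5, ε/D = 0.00239 → f = 0.02540 (Swamee-Jain)
Major: h_f = f(L/D)·V²/2g = 0.02540·5217·0.07162 = 9.493 m
Minor: ΣK = 2.33; h_m = ΣK·V²/2g = 0.1669 m
Total H_L = 9.493 + 0.1669 = 9.659 m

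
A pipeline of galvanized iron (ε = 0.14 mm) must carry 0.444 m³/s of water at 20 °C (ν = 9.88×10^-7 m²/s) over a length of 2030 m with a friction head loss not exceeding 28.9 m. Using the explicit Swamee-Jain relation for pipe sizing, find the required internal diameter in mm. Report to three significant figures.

Swamee-Jain (Type III): D = 0.66·[ε^1.25·(LQ²/(gh_f))^4.75 + ν·Q^9.4·(L/(gh_f))^5.2]^0.04
LQ²/(gh_f) = 1.412; L/(gh_f) = 7.160
Term 1 = ε^1.25·(…)^4.75 = 7.83×10^-5; Term 2 = ν·Q^9.4·(…)^5.2 = 1.34×10^-5
D = 0.66·(7.83×10^-5 + 1.34×10^-5)^0.04 = 0.4550 m = 455 mm
Check: V = 2.73 m/s, Re = 1.26×10^6, f = 0.01568, h_f = 26.6 m ≈ 28.9 m ✓

D ≈ 455 mm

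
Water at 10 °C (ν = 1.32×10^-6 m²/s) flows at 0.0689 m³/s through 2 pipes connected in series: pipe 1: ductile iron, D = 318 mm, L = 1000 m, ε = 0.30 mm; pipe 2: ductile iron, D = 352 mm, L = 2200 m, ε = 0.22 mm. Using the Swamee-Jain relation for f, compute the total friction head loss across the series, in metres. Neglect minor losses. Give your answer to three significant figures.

Pipe 1: V = 0.8675 m/s, Re = 2.09×10^5, ε/D = 9.43×10^-4, f = 0.02091, h_1 = f(L/D)V²/2g = 2.522 m
Pipe 2: V = 0.7080 m/s, Re = 1.89×10^5, ε/D = 6.25×10^-4, f = 0.01965, h_2 = f(L/D)V²/2g = 3.139 m
Series → Q common, losses add: H = Σh = 5.661 m

H ≈ 5.66 m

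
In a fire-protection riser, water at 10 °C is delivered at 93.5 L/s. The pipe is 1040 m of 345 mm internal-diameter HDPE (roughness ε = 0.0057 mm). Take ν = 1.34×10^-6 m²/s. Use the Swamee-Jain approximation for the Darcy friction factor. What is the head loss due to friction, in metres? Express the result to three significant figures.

V = 4Q/(πD²) = 4·0.0935/(π·0.345²) = 1.000 m/s
Re = VD/ν = 1.000·0.345/1.34×10^-6 = 2.58×10^5 → turbulent
ε/D = 0.0057/345 = 1.65×10^-5
Swamee-Jain: f = 0.01497
h_f = f(L/D)V²/(2g) = 0.01497·(1040/0.345)·1.000²/(2·9.81) = 2.301 m

h_f ≈ 2.30 m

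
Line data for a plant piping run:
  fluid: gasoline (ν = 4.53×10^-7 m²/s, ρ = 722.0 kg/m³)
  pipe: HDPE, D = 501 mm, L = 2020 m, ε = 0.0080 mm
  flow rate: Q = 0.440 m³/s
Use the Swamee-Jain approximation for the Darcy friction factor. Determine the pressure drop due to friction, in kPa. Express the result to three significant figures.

Δp ≈ 77.4 kPa

V = 4Q/(πD²) = 4·0.440/(π·0.501²) = 2.232 m/s
Re = VD/ν = 2.232·0.501/4.53×10^-7 = 2.47×10^6 → turbulent
ε/D = 0.0080/501 = 1.60×10^-5
Swamee-Jain: f = 0.01067
h_f = f(L/D)V²/(2g) = 0.01067·(2020/0.501)·2.232²/(2·9.81) = 10.92 m
Δp = ρg·h_f = 722.0·9.81·10.92 = 77.38 kPa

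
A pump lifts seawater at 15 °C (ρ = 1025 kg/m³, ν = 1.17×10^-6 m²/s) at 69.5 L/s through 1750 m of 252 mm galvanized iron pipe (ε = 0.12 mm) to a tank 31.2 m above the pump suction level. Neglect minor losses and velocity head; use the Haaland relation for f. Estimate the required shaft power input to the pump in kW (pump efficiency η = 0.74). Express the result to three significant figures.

P_shaft ≈ 41.1 kW

V = 4Q/(πD²) = 1.393 m/s; Re = 3.00×10^5; ε/D = 4.76×10^-4; f = 0.01793
h_f = f(L/D)V²/2g = 12.33 m
Total head H = z + h_f = 31.2 + 12.33 = 43.53 m
P_hyd = ρgQH = 1025·9.81·0.0695·43.53 = 30.42 kW
P_shaft = P_hyd/η = 30.42/0.74 = 41.10 kW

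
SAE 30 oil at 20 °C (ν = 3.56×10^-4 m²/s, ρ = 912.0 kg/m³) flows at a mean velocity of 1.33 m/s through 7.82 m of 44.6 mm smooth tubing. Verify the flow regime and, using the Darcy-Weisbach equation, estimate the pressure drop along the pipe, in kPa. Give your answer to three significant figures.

Δp ≈ 54.3 kPa

Re = VD/ν = 1.33·0.04460/3.56×10^-4 = 167 → laminar (Re < 2300)
f = 64/Re = 0.3841
h_f = f(L/D)V²/(2g) = 0.3841·(7.82/0.04460)·1.33²/(2·9.81) = 6.072 m
Δp = ρg·h_f = 912.0·9.81·6.072 = 54.32 kPa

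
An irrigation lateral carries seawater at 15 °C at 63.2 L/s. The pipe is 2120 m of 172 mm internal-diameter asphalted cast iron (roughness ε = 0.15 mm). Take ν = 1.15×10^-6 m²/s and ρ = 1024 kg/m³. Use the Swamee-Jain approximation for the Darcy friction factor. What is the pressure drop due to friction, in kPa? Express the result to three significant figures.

V = 4Q/(πD²) = 4·0.0632/(π·0.172²) = 2.720 m/s
Re = VD/ν = 2.720·0.172/1.15×10^-6 = 4.07×10^5 → turbulent
ε/D = 0.15/172 = 8.72×10^-4
Swamee-Jain: f = 0.01993
h_f = f(L/D)V²/(2g) = 0.01993·(2120/0.172)·2.720²/(2·9.81) = 92.61 m
Δp = ρg·h_f = 1024·9.81·92.61 = 930.4 kPa

Δp ≈ 930 kPa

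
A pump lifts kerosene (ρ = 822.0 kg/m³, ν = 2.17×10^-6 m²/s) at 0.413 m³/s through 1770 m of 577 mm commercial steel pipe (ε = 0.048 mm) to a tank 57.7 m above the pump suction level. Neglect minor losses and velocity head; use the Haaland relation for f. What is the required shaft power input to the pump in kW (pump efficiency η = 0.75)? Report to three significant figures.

V = 4Q/(πD²) = 1.579 m/s; Re = 4.20×10^5; ε/D = 8.32×10^-5; f = 0.01439
h_f = f(L/D)V²/2g = 5.612 m
Total head H = z + h_f = 57.7 + 5.612 = 63.31 m
P_hyd = ρgQH = 822.0·9.81·0.413·63.31 = 210.9 kW
P_shaft = P_hyd/η = 210.9/0.75 = 281.1 kW

P_shaft ≈ 281 kW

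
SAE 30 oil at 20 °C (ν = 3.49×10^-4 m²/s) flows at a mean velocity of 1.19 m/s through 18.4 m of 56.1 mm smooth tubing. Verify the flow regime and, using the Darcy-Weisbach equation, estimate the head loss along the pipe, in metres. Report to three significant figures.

h_f ≈ 7.92 m

Re = VD/ν = 1.19·0.05610/3.49×10^-4 = 191 → laminar (Re < 2300)
f = 64/Re = 0.3346
h_f = f(L/D)V²/(2g) = 0.3346·(18.4/0.05610)·1.19²/(2·9.81) = 7.920 m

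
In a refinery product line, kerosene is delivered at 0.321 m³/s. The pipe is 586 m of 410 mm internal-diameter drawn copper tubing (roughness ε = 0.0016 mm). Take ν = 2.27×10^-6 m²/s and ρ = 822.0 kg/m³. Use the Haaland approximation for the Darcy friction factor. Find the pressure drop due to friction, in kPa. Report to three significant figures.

V = 4Q/(πD²) = 4·0.321/(π·0.410²) = 2.431 m/s
Re = VD/ν = 2.431·0.410/2.27×10^-6 = 4.39×10^5 → turbulent
ε/D = 0.0016/410 = 3.90×10^-6
Haaland: f = 0.01341
h_f = f(L/D)V²/(2g) = 0.01341·(586/0.410)·2.431²/(2·9.81) = 5.775 m
Δp = ρg·h_f = 822.0·9.81·5.775 = 46.57 kPa

Δp ≈ 46.6 kPa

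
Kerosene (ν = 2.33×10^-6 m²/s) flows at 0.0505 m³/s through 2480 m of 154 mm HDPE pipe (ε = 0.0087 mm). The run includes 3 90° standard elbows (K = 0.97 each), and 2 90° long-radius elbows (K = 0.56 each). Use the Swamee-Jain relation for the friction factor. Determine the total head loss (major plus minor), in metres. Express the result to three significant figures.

H_L ≈ 100 m

V = 4Q/(πD²) = 2.711 m/s; V²/2g = 0.3746 m
Re = 1.79×10^5, ε/D = 5.65×10^-5 → f = 0.01634 (Swamee-Jain)
Major: h_f = f(L/D)·V²/2g = 0.01634·16104·0.3746 = 98.59 m
Minor: ΣK = 4.03; h_m = ΣK·V²/2g = 1.510 m
Total H_L = 98.59 + 1.510 = 100.1 m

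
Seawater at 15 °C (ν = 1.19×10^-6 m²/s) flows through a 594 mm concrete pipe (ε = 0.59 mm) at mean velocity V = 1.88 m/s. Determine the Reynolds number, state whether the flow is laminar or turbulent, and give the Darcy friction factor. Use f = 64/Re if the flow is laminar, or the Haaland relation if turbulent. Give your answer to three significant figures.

Re ≈ 9.38×10^5; turbulent; f ≈ 0.0199

Re = VD/ν = 1.880·0.594/1.19×10^-6 = 9.38×10^5
Re > 4000 → turbulent; ε/D = 9.93×10^-4
Haaland: f = 0.01993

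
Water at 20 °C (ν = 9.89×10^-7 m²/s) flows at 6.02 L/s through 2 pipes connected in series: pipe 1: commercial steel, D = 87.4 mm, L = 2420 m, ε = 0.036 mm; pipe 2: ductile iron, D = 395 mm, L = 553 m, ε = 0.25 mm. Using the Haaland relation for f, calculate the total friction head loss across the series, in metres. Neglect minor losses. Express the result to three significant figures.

H ≈ 28.5 m

Pipe 1: V = 1.003 m/s, Re = 8.87×10^4, ε/D = 4.12×10^-4, f = 0.02003, h_1 = f(L/D)V²/2g = 28.46 m
Pipe 2: V = 0.04913 m/s, Re = 1.96×10^4, ε/D = 6.33×10^-4, f = 0.02703, h_2 = f(L/D)V²/2g = 0.004654 m
Series → Q common, losses add: H = Σh = 28.46 m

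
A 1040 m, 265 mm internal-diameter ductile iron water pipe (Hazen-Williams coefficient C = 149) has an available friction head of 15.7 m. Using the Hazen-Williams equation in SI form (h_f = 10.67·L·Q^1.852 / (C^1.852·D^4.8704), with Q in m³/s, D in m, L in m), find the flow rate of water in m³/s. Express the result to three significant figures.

Q ≈ 0.131 m³/s

Rearranging: Q = [h_f·C^1.852·D^4.8704 / (10.67·L)]^(1/1.852)
Q = [15.7·149^1.852·0.265^4.8704 / (10.67·1040)]^0.540 = 0.1312 m³/s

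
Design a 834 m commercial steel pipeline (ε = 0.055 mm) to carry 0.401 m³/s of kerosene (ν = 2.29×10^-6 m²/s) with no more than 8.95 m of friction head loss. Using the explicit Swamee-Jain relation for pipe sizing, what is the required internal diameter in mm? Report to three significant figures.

D ≈ 454 mm

Swamee-Jain (Type III): D = 0.66·[ε^1.25·(LQ²/(gh_f))^4.75 + ν·Q^9.4·(L/(gh_f))^5.2]^0.04
LQ²/(gh_f) = 1.527; L/(gh_f) = 9.499
Term 1 = ε^1.25·(…)^4.75 = 3.54×10^-5; Term 2 = ν·Q^9.4·(…)^5.2 = 5.17×10^-5
D = 0.66·(3.54×10^-5 + 5.17×10^-5)^0.04 = 0.4541 m = 454 mm
Check: V = 2.48 m/s, Re = 4.91×10^5, f = 0.01474, h_f = 8.46 m ≈ 8.95 m ✓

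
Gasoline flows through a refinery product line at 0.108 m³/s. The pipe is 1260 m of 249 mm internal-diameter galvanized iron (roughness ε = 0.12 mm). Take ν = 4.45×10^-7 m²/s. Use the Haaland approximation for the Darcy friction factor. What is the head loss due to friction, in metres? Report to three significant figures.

V = 4Q/(πD²) = 4·0.108/(π·0.249²) = 2.218 m/s
Re = VD/ν = 2.218·0.249/4.45×10^-7 = 1.24×10^6 → turbulent
ε/D = 0.12/249 = 4.82×10^-4
Haaland: f = 0.01696
h_f = f(L/D)V²/(2g) = 0.01696·(1260/0.249)·2.218²/(2·9.81) = 21.52 m

h_f ≈ 21.5 m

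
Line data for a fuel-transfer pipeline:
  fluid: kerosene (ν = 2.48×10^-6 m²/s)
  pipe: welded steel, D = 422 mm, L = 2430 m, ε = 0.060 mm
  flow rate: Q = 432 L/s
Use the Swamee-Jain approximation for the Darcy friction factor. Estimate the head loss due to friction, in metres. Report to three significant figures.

h_f ≈ 41.6 m

V = 4Q/(πD²) = 4·0.432/(π·0.422²) = 3.089 m/s
Re = VD/ν = 3.089·0.422/2.48×10^-6 = 5.26×10^5 → turbulent
ε/D = 0.060/422 = 1.42×10^-4
Swamee-Jain: f = 0.01486
h_f = f(L/D)V²/(2g) = 0.01486·(2430/0.422)·3.089²/(2·9.81) = 41.61 m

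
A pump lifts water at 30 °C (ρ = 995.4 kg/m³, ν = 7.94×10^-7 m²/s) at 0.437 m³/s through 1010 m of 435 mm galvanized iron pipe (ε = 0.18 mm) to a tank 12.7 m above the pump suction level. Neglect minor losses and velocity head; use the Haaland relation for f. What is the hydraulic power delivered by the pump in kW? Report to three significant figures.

V = 4Q/(πD²) = 2.940 m/s; Re = 1.61×10^6; ε/D = 4.14×10^-4; f = 0.01636
h_f = f(L/D)V²/2g = 16.74 m
Total head H = z + h_f = 12.7 + 16.74 = 29.44 m
P_hyd = ρgQH = 995.4·9.81·0.437·29.44 = 125.6 kW

P_hyd ≈ 126 kW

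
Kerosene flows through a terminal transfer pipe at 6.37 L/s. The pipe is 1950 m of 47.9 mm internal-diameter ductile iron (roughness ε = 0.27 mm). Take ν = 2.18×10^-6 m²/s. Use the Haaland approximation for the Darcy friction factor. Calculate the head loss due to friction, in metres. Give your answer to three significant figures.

h_f ≈ 845 m

V = 4Q/(πD²) = 4·0.00637/(π·0.0479²) = 3.535 m/s
Re = VD/ν = 3.535·0.0479/2.18×10^-6 = 7.77×10^4 → turbulent
ε/D = 0.27/47.9 = 0.00564
Haaland: f = 0.03257
h_f = f(L/D)V²/(2g) = 0.03257·(1950/0.0479)·3.535²/(2·9.81) = 844.5 m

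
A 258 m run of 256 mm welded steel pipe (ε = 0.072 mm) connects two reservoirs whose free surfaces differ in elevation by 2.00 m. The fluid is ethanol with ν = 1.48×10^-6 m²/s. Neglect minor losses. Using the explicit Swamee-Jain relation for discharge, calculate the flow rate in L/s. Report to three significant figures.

Q ≈ 77.7 L/s

Swamee-Jain (Type II): Q = -0.965·√(gD⁵h_f/L)·ln[ε/(3.7D) + √(3.17ν²L/(gD³h_f))]
√(gD⁵h_f/L) = √(9.81·0.256⁵·2.00/258) = 0.009144
ε/(3.7D) = 7.60×10^-5; √(3.17ν²L/(gD³h_f)) = 7.38×10^-5
Q = -0.965·0.009144·ln(1.498×10^-4) = 0.07771 m³/s
Check: V = 1.51 m/s, Re = 2.61×10^5, f = 0.01716, h_f = 2.01 m ≈ 2.00 m ✓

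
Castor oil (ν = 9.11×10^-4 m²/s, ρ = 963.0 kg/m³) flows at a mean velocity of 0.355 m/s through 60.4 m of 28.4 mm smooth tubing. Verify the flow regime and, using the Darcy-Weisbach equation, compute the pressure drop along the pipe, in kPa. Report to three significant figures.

Re = VD/ν = 0.355·0.02840/9.11×10^-4 = 11.1 → laminar (Re < 2300)
f = 64/Re = 5.783
h_f = f(L/D)V²/(2g) = 5.783·(60.4/0.02840)·0.355²/(2·9.81) = 79.00 m
Δp = ρg·h_f = 963.0·9.81·79.00 = 746.3 kPa

Δp ≈ 746 kPa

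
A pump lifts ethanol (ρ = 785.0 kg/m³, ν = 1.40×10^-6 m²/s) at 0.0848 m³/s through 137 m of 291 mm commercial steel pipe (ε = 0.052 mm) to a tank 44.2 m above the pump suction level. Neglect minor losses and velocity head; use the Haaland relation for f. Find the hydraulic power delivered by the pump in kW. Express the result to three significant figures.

V = 4Q/(πD²) = 1.275 m/s; Re = 2.65×10^5; ε/D = 1.79×10^-4; f = 0.01613
h_f = f(L/D)V²/2g = 0.6292 m
Total head H = z + h_f = 44.2 + 0.6292 = 44.83 m
P_hyd = ρgQH = 785.0·9.81·0.0848·44.83 = 29.27 kW

P_hyd ≈ 29.3 kW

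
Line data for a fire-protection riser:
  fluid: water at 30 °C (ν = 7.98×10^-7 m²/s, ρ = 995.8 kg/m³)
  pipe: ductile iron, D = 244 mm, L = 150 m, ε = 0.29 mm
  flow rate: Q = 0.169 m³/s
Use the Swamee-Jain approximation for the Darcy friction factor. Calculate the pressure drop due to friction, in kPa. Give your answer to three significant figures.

Δp ≈ 83.2 kPa

V = 4Q/(πD²) = 4·0.169/(π·0.244²) = 3.614 m/s
Re = VD/ν = 3.614·0.244/7.98×10^-7 = 1.11×10^6 → turbulent
ε/D = 0.29/244 = 0.00119
Swamee-Jain: f = 0.02081
h_f = f(L/D)V²/(2g) = 0.02081·(150/0.244)·3.614²/(2·9.81) = 8.518 m
Δp = ρg·h_f = 995.8·9.81·8.518 = 83.22 kPa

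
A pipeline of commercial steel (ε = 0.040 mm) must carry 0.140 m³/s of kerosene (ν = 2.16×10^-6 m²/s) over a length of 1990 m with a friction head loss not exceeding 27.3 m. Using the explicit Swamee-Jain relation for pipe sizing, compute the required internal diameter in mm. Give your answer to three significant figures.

D ≈ 288 mm

Swamee-Jain (Type III): D = 0.66·[ε^1.25·(LQ²/(gh_f))^4.75 + ν·Q^9.4·(L/(gh_f))^5.2]^0.04
LQ²/(gh_f) = 0.1456; L/(gh_f) = 7.431
Term 1 = ε^1.25·(…)^4.75 = 3.37×10^-10; Term 2 = ν·Q^9.4·(…)^5.2 = 6.88×10^-10
D = 0.66·(3.37×10^-10 + 6.88×10^-10)^0.04 = 0.2884 m = 288 mm
Check: V = 2.14 m/s, Re = 2.86×10^5, f = 0.01589, h_f = 25.7 m ≈ 27.3 m ✓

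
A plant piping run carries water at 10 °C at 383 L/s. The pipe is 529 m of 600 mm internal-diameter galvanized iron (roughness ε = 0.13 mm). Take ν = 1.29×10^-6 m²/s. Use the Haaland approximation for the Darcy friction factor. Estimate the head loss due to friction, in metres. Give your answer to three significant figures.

h_f ≈ 1.25 m

V = 4Q/(πD²) = 4·0.383/(π·0.600²) = 1.355 m/s
Re = VD/ν = 1.355·0.600/1.29×10^-6 = 6.30×10^5 → turbulent
ε/D = 0.13/600 = 2.17×10^-4
Haaland: f = 0.01518
h_f = f(L/D)V²/(2g) = 0.01518·(529/0.600)·1.355²/(2·9.81) = 1.252 m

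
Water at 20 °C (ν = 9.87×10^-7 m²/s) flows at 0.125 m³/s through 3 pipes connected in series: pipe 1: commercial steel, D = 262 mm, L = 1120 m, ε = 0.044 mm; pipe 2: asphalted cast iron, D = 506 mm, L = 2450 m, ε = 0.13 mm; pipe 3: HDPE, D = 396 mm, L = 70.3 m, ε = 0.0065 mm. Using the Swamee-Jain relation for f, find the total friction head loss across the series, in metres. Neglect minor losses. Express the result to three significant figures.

H ≈ 19.2 m

Pipe 1: V = 2.319 m/s, Re = 6.15×10^5, ε/D = 1.68×10^-4, f = 0.01492, h_1 = f(L/D)V²/2g = 17.48 m
Pipe 2: V = 0.6216 m/s, Re = 3.19×10^5, ε/D = 2.57×10^-4, f = 0.01665, h_2 = f(L/D)V²/2g = 1.588 m
Pipe 3: V = 1.015 m/s, Re = 4.07×10^5, ε/D = 1.64×10^-5, f = 0.01382, h_3 = f(L/D)V²/2g = 0.1288 m
Series → Q common, losses add: H = Σh = 19.20 m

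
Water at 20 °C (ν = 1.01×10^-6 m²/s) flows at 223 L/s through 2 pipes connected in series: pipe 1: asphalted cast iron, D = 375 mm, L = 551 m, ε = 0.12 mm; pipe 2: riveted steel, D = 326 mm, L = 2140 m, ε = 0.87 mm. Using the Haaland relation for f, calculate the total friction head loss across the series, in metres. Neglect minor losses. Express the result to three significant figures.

Pipe 1: V = 2.019 m/s, Re = 7.50×10^5, ε/D = 3.20×10^-4, f = 0.01597, h_1 = f(L/D)V²/2g = 4.874 m
Pipe 2: V = 2.672 m/s, Re = 8.62×10^5, ε/D = 0.00267, f = 0.02553, h_2 = f(L/D)V²/2g = 60.97 m
Series → Q common, losses add: H = Σh = 65.84 m

H ≈ 65.8 m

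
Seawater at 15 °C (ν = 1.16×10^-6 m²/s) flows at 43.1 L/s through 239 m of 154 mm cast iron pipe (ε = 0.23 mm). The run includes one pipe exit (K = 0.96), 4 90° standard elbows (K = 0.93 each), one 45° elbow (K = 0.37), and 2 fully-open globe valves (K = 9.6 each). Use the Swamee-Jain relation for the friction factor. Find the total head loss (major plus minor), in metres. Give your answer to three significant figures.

H_L ≈ 16.2 m

V = 4Q/(πD²) = 2.314 m/s; V²/2g = 0.2729 m
Re = 3.07×10^5, ε/D = 0.00149 → f = 0.02257 (Swamee-Jain)
Major: h_f = f(L/D)·V²/2g = 0.02257·1552·0.2729 = 9.559 m
Minor: ΣK = 24.2; h_m = ΣK·V²/2g = 6.618 m
Total H_L = 9.559 + 6.618 = 16.18 m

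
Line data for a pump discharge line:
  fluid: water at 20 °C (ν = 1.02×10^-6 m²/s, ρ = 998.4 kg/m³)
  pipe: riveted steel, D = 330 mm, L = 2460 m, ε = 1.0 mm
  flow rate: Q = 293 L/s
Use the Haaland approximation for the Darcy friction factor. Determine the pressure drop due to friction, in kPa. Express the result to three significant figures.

V = 4Q/(πD²) = 4·0.293/(π·0.330²) = 3.426 m/s
Re = VD/ν = 3.426·0.330/1.02×10^-6 = 1.11×10^6 → turbulent
ε/D = 1.0/330 = 0.00303
Haaland: f = 0.02640
h_f = f(L/D)V²/(2g) = 0.02640·(2460/0.330)·3.426²/(2·9.81) = 117.7 m
Δp = ρg·h_f = 998.4·9.81·117.7 = 1153 kPa

Δp ≈ 1150 kPa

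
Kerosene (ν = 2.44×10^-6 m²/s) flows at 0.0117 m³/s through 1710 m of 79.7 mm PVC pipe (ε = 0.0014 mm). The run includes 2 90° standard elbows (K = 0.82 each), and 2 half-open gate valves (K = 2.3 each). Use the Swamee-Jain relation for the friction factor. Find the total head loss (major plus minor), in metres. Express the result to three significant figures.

H_L ≈ 116 m

V = 4Q/(πD²) = 2.345 m/s; V²/2g = 0.2803 m
Re = 7.66×10^4, ε/D = 1.76×10^-5 → f = 0.01899 (Swamee-Jain)
Major: h_f = f(L/D)·V²/2g = 0.01899·21455·0.2803 = 114.2 m
Minor: ΣK = 6.24; h_m = ΣK·V²/2g = 1.749 m
Total H_L = 114.2 + 1.749 = 116.0 m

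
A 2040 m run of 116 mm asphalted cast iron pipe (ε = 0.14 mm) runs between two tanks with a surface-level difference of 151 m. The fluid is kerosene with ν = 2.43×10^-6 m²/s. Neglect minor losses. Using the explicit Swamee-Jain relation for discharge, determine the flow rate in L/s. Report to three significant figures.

Swamee-Jain (Type II): Q = -0.965·√(gD⁵h_f/L)·ln[ε/(3.7D) + √(3.17ν²L/(gD³h_f))]
√(gD⁵h_f/L) = √(9.81·0.116⁵·151/2040) = 0.003905
ε/(3.7D) = 3.26×10^-4; √(3.17ν²L/(gD³h_f)) = 1.29×10^-4
Q = -0.965·0.003905·ln(4.547×10^-4) = 0.02900 m³/s
Check: V = 2.74 m/s, Re = 1.31×10^5, f = 0.02256, h_f = 152 m ≈ 151 m ✓

Q ≈ 29.0 L/s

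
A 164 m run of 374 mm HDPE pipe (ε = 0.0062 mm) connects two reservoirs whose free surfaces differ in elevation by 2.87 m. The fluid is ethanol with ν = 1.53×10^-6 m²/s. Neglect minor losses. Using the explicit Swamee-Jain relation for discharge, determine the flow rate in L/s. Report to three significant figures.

Q ≈ 353 L/s

Swamee-Jain (Type II): Q = -0.965·√(gD⁵h_f/L)·ln[ε/(3.7D) + √(3.17ν²L/(gD³h_f))]
√(gD⁵h_f/L) = √(9.81·0.374⁵·2.87/164) = 0.03544
ε/(3.7D) = 4.48×10^-6; √(3.17ν²L/(gD³h_f)) = 2.87×10^-5
Q = -0.965·0.03544·ln(3.323×10^-5) = 0.3527 m³/s
Check: V = 3.21 m/s, Re = 7.85×10^5, f = 0.01244, h_f = 2.87 m ≈ 2.87 m ✓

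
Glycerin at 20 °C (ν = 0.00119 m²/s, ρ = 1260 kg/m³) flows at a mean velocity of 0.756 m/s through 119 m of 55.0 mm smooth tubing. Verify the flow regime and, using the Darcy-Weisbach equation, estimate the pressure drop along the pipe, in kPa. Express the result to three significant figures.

Re = VD/ν = 0.756·0.05500/0.00119 = 34.9 → laminar (Re < 2300)
f = 64/Re = 1.832
h_f = f(L/D)V²/(2g) = 1.832·(119/0.05500)·0.756²/(2·9.81) = 115.4 m
Δp = ρg·h_f = 1260·9.81·115.4 = 1427 kPa

Δp ≈ 1430 kPa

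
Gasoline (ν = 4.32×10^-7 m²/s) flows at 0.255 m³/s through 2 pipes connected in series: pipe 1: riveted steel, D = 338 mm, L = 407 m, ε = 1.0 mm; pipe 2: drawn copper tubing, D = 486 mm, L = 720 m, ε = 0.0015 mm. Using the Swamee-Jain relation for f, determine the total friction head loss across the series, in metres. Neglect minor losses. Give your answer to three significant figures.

Pipe 1: V = 2.842 m/s, Re = 2.22×10^6, ε/D = 0.00296, f = 0.02616, h_1 = f(L/D)V²/2g = 12.97 m
Pipe 2: V = 1.375 m/s, Re = 1.55×10^6, ε/D = 3.09×10^-6, f = 0.01090, h_2 = f(L/D)V²/2g = 1.556 m
Series → Q common, losses add: H = Σh = 14.52 m

H ≈ 14.5 m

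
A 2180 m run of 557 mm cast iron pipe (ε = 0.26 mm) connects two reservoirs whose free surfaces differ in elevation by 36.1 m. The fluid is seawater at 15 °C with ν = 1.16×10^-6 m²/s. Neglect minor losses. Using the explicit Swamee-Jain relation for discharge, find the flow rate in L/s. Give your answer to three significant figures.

Swamee-Jain (Type II): Q = -0.965·√(gD⁵h_f/L)·ln[ε/(3.7D) + √(3.17ν²L/(gD³h_f))]
√(gD⁵h_f/L) = √(9.81·0.557⁵·36.1/2180) = 0.09332
ε/(3.7D) = 1.26×10^-4; √(3.17ν²L/(gD³h_f)) = 1.23×10^-5
Q = -0.965·0.09332·ln(1.385×10^-4) = 0.8001 m³/s
Check: V = 3.28 m/s, Re = 1.58×10^6, f = 0.01687, h_f = 36.3 m ≈ 36.1 m ✓

Q ≈ 800 L/s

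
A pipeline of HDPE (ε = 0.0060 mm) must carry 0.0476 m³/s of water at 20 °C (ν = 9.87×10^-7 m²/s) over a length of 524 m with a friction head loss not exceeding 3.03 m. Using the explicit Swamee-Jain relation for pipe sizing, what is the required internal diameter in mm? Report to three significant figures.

Swamee-Jain (Type III): D = 0.66·[ε^1.25·(LQ²/(gh_f))^4.75 + ν·Q^9.4·(L/(gh_f))^5.2]^0.04
LQ²/(gh_f) = 0.03994; L/(gh_f) = 17.63
Term 1 = ε^1.25·(…)^4.75 = 6.75×10^-14; Term 2 = ν·Q^9.4·(…)^5.2 = 1.11×10^-12
D = 0.66·(6.75×10^-14 + 1.11×10^-12)^0.04 = 0.2200 m = 220 mm
Check: V = 1.25 m/s, Re = 2.79×10^5, f = 0.01487, h_f = 2.83 m ≈ 3.03 m ✓

D ≈ 220 mm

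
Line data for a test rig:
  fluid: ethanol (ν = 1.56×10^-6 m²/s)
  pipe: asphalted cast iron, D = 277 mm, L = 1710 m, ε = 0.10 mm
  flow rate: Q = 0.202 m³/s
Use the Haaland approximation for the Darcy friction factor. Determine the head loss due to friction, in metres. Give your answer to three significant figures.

h_f ≈ 58.2 m

V = 4Q/(πD²) = 4·0.202/(π·0.277²) = 3.352 m/s
Re = VD/ν = 3.352·0.277/1.56×10^-6 = 5.95×10^5 → turbulent
ε/D = 0.10/277 = 3.61×10^-4
Haaland: f = 0.01647
h_f = f(L/D)V²/(2g) = 0.01647·(1710/0.277)·3.352²/(2·9.81) = 58.23 m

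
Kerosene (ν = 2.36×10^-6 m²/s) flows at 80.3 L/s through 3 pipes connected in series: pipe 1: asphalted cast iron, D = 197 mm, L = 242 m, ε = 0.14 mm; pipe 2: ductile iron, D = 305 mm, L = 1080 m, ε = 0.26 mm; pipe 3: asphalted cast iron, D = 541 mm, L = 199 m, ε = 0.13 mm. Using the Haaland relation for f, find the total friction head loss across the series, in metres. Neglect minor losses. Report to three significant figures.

Pipe 1: V = 2.634 m/s, Re = 2.20×10^5, ε/D = 7.11×10^-4, f = 0.01955, h_1 = f(L/D)V²/2g = 8.495 m
Pipe 2: V = 1.099 m/s, Re = 1.42×10^5, ε/D = 8.52×10^-4, f = 0.02079, h_2 = f(L/D)V²/2g = 4.532 m
Pipe 3: V = 0.3493 m/s, Re = 8.01×10^4, ε/D = 2.40×10^-4, f = 0.01964, h_3 = f(L/D)V²/2g = 0.04494 m
Series → Q common, losses add: H = Σh = 13.07 m

H ≈ 13.1 m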